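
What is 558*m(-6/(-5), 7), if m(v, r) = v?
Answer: 3348/5 ≈ 669.60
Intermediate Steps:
558*m(-6/(-5), 7) = 558*(-6/(-5)) = 558*(-6*(-⅕)) = 558*(6/5) = 3348/5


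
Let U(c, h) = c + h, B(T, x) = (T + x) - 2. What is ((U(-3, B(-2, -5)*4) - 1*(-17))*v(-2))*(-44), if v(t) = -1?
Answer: -968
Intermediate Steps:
B(T, x) = -2 + T + x
((U(-3, B(-2, -5)*4) - 1*(-17))*v(-2))*(-44) = (((-3 + (-2 - 2 - 5)*4) - 1*(-17))*(-1))*(-44) = (((-3 - 9*4) + 17)*(-1))*(-44) = (((-3 - 36) + 17)*(-1))*(-44) = ((-39 + 17)*(-1))*(-44) = -22*(-1)*(-44) = 22*(-44) = -968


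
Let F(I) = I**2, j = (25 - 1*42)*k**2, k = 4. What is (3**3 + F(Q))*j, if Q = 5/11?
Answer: -895424/121 ≈ -7400.2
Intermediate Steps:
j = -272 (j = (25 - 1*42)*4**2 = (25 - 42)*16 = -17*16 = -272)
Q = 5/11 (Q = 5*(1/11) = 5/11 ≈ 0.45455)
(3**3 + F(Q))*j = (3**3 + (5/11)**2)*(-272) = (27 + 25/121)*(-272) = (3292/121)*(-272) = -895424/121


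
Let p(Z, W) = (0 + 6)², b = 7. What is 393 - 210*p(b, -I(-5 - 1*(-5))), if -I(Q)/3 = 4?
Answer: -7167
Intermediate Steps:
I(Q) = -12 (I(Q) = -3*4 = -12)
p(Z, W) = 36 (p(Z, W) = 6² = 36)
393 - 210*p(b, -I(-5 - 1*(-5))) = 393 - 210*36 = 393 - 7560 = -7167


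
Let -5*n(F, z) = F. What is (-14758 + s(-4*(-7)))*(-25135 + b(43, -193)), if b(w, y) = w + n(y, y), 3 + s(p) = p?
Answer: 1845558711/5 ≈ 3.6911e+8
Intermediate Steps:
n(F, z) = -F/5
s(p) = -3 + p
b(w, y) = w - y/5
(-14758 + s(-4*(-7)))*(-25135 + b(43, -193)) = (-14758 + (-3 - 4*(-7)))*(-25135 + (43 - 1/5*(-193))) = (-14758 + (-3 + 28))*(-25135 + (43 + 193/5)) = (-14758 + 25)*(-25135 + 408/5) = -14733*(-125267/5) = 1845558711/5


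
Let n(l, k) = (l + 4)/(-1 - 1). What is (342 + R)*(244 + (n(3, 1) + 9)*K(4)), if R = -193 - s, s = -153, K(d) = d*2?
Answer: 86976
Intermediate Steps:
n(l, k) = -2 - l/2 (n(l, k) = (4 + l)/(-2) = (4 + l)*(-1/2) = -2 - l/2)
K(d) = 2*d
R = -40 (R = -193 - 1*(-153) = -193 + 153 = -40)
(342 + R)*(244 + (n(3, 1) + 9)*K(4)) = (342 - 40)*(244 + ((-2 - 1/2*3) + 9)*(2*4)) = 302*(244 + ((-2 - 3/2) + 9)*8) = 302*(244 + (-7/2 + 9)*8) = 302*(244 + (11/2)*8) = 302*(244 + 44) = 302*288 = 86976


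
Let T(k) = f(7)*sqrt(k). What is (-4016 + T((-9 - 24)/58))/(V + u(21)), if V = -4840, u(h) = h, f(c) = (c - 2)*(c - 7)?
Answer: 4016/4819 ≈ 0.83337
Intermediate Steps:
f(c) = (-7 + c)*(-2 + c) (f(c) = (-2 + c)*(-7 + c) = (-7 + c)*(-2 + c))
T(k) = 0 (T(k) = (14 + 7**2 - 9*7)*sqrt(k) = (14 + 49 - 63)*sqrt(k) = 0*sqrt(k) = 0)
(-4016 + T((-9 - 24)/58))/(V + u(21)) = (-4016 + 0)/(-4840 + 21) = -4016/(-4819) = -4016*(-1/4819) = 4016/4819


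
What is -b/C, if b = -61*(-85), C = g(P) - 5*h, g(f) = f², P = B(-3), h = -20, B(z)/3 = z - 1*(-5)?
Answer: -305/8 ≈ -38.125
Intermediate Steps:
B(z) = 15 + 3*z (B(z) = 3*(z - 1*(-5)) = 3*(z + 5) = 3*(5 + z) = 15 + 3*z)
P = 6 (P = 15 + 3*(-3) = 15 - 9 = 6)
C = 136 (C = 6² - 5*(-20) = 36 + 100 = 136)
b = 5185
-b/C = -5185/136 = -1*305/8 = -305/8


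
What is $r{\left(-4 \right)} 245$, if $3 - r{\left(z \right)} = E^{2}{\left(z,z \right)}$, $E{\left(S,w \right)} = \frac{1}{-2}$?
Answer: $\frac{2695}{4} \approx 673.75$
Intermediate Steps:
$E{\left(S,w \right)} = - \frac{1}{2}$
$r{\left(z \right)} = \frac{11}{4}$ ($r{\left(z \right)} = 3 - \left(- \frac{1}{2}\right)^{2} = 3 - \frac{1}{4} = \frac{11}{4}$)
$r{\left(-4 \right)} 245 = \frac{11}{4} \cdot 245 = \frac{2695}{4}$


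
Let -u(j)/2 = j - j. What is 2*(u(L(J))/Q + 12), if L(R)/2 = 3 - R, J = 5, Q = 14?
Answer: 24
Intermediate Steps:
L(R) = 6 - 2*R (L(R) = 2*(3 - R) = 6 - 2*R)
u(j) = 0 (u(j) = -2*(j - j) = -2*0 = 0)
2*(u(L(J))/Q + 12) = 2*(0/14 + 12) = 2*(0*(1/14) + 12) = 2*(0 + 12) = 2*12 = 24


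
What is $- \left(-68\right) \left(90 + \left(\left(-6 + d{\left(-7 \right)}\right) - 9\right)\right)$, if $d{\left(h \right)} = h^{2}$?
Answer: $8432$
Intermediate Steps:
$- \left(-68\right) \left(90 + \left(\left(-6 + d{\left(-7 \right)}\right) - 9\right)\right) = - \left(-68\right) \left(90 - \left(15 - 49\right)\right) = - \left(-68\right) \left(90 + \left(\left(-6 + 49\right) - 9\right)\right) = - \left(-68\right) \left(90 + \left(43 - 9\right)\right) = - \left(-68\right) \left(90 + 34\right) = - \left(-68\right) 124 = \left(-1\right) \left(-8432\right) = 8432$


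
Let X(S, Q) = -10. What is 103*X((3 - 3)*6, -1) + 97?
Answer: -933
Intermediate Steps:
103*X((3 - 3)*6, -1) + 97 = 103*(-10) + 97 = -1030 + 97 = -933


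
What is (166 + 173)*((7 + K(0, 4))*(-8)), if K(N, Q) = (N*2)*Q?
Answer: -18984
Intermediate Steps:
K(N, Q) = 2*N*Q (K(N, Q) = (2*N)*Q = 2*N*Q)
(166 + 173)*((7 + K(0, 4))*(-8)) = (166 + 173)*((7 + 2*0*4)*(-8)) = 339*((7 + 0)*(-8)) = 339*(7*(-8)) = 339*(-56) = -18984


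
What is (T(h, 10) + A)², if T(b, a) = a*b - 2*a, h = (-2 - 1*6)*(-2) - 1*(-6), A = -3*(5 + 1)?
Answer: 33124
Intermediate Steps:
A = -18 (A = -3*6 = -18)
h = 22 (h = (-2 - 6)*(-2) + 6 = -8*(-2) + 6 = 16 + 6 = 22)
T(b, a) = -2*a + a*b
(T(h, 10) + A)² = (10*(-2 + 22) - 18)² = (10*20 - 18)² = (200 - 18)² = 182² = 33124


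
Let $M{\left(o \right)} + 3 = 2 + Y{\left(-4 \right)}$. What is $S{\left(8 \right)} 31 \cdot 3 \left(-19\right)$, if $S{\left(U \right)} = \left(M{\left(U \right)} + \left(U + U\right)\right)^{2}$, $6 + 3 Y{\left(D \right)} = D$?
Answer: $- \frac{721525}{3} \approx -2.4051 \cdot 10^{5}$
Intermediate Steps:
$Y{\left(D \right)} = -2 + \frac{D}{3}$
$M{\left(o \right)} = - \frac{13}{3}$ ($M{\left(o \right)} = -3 + \left(2 + \left(-2 + \frac{1}{3} \left(-4\right)\right)\right) = -3 + \left(2 - \frac{10}{3}\right) = -3 - \frac{4}{3} = - \frac{13}{3}$)
$S{\left(U \right)} = \left(- \frac{13}{3} + 2 U\right)^{2}$ ($S{\left(U \right)} = \left(- \frac{13}{3} + \left(U + U\right)\right)^{2} = \left(- \frac{13}{3} + 2 U\right)^{2}$)
$S{\left(8 \right)} 31 \cdot 3 \left(-19\right) = \frac{\left(-13 + 6 \cdot 8\right)^{2}}{9} \cdot 31 \cdot 3 \left(-19\right) = \frac{\left(-13 + 48\right)^{2}}{9} \cdot 93 \left(-19\right) = \frac{35^{2}}{9} \cdot 93 \left(-19\right) = \frac{1}{9} \cdot 1225 \cdot 93 \left(-19\right) = \frac{1225}{9} \cdot 93 \left(-19\right) = \frac{37975}{3} \left(-19\right) = - \frac{721525}{3}$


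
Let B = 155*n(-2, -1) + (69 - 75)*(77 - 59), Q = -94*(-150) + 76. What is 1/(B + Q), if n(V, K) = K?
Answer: 1/13913 ≈ 7.1875e-5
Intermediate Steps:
Q = 14176 (Q = 14100 + 76 = 14176)
B = -263 (B = 155*(-1) + (69 - 75)*(77 - 59) = -155 - 6*18 = -155 - 108 = -263)
1/(B + Q) = 1/(-263 + 14176) = 1/13913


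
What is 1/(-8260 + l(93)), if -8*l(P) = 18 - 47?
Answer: -8/66051 ≈ -0.00012112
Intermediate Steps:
l(P) = 29/8 (l(P) = -(18 - 47)/8 = -⅛*(-29) = 29/8)
1/(-8260 + l(93)) = 1/(-8260 + 29/8) = 1/(-66051/8) = -8/66051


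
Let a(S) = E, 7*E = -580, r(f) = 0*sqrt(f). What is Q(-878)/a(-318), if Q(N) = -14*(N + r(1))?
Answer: -21511/145 ≈ -148.35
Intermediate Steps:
r(f) = 0
E = -580/7 (E = (1/7)*(-580) = -580/7 ≈ -82.857)
a(S) = -580/7
Q(N) = -14*N (Q(N) = -14*(N + 0) = -14*N)
Q(-878)/a(-318) = (-14*(-878))/(-580/7) = 12292*(-7/580) = -21511/145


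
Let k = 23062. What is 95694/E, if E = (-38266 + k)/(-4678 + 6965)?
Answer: -36475363/2534 ≈ -14394.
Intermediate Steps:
E = -15204/2287 (E = (-38266 + 23062)/(-4678 + 6965) = -15204/2287 ≈ -6.6480)
95694/E = 95694/(-15204/2287) = 95694*(-2287/15204) = -36475363/2534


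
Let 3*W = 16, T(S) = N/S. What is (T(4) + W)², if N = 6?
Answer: 1681/36 ≈ 46.694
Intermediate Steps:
T(S) = 6/S
W = 16/3 (W = (⅓)*16 = 16/3 ≈ 5.3333)
(T(4) + W)² = (6/4 + 16/3)² = (6*(¼) + 16/3)² = (3/2 + 16/3)² = (41/6)² = 1681/36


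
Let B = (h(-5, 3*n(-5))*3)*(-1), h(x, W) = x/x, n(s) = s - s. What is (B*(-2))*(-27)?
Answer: -162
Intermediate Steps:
n(s) = 0
h(x, W) = 1
B = -3 (B = (1*3)*(-1) = 3*(-1) = -3)
(B*(-2))*(-27) = -3*(-2)*(-27) = 6*(-27) = -162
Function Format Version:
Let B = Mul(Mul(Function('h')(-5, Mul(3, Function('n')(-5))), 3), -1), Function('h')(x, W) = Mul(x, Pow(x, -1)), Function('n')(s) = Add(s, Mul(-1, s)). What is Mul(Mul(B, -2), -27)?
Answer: -162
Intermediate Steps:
Function('n')(s) = 0
Function('h')(x, W) = 1
B = -3 (B = Mul(Mul(1, 3), -1) = Mul(3, -1) = -3)
Mul(Mul(B, -2), -27) = Mul(Mul(-3, -2), -27) = Mul(6, -27) = -162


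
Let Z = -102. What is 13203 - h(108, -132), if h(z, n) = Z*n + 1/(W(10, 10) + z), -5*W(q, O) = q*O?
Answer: -22969/88 ≈ -261.01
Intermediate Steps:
W(q, O) = -O*q/5 (W(q, O) = -q*O/5 = -O*q/5)
h(z, n) = 1/(-20 + z) - 102*n (h(z, n) = -102*n + 1/(-1/5*10*10 + z) = -102*n + 1/(-20 + z) = 1/(-20 + z) - 102*n)
13203 - h(108, -132) = 13203 - (1 + 2040*(-132) - 102*(-132)*108)/(-20 + 108) = 13203 - (1 - 269280 + 1454112)/88 = 13203 - 1184833/88 = -22969/88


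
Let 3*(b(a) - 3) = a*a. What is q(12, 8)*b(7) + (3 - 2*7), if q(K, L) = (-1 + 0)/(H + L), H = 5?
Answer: -487/39 ≈ -12.487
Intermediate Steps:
b(a) = 3 + a²/3 (b(a) = 3 + (a*a)/3 = 3 + a²/3)
q(K, L) = -1/(5 + L) (q(K, L) = (-1 + 0)/(5 + L) = -1/(5 + L))
q(12, 8)*b(7) + (3 - 2*7) = (-1/(5 + 8))*(3 + (⅓)*7²) + (3 - 2*7) = (-1/13)*(3 + (⅓)*49) + (3 - 14) = (-1*1/13)*(3 + 49/3) - 11 = -1/13*58/3 - 11 = -58/39 - 11 = -487/39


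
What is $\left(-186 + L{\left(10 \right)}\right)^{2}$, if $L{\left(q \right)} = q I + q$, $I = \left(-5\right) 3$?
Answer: $106276$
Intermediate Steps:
$I = -15$
$L{\left(q \right)} = - 14 q$ ($L{\left(q \right)} = q \left(-15\right) + q = - 15 q + q = - 14 q$)
$\left(-186 + L{\left(10 \right)}\right)^{2} = \left(-186 - 140\right)^{2} = \left(-326\right)^{2} = 106276$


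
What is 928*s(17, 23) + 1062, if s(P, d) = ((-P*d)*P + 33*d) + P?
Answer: -5447226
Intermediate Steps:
s(P, d) = P + 33*d - d*P² (s(P, d) = ((-P*d)*P + 33*d) + P = (-d*P² + 33*d) + P = (33*d - d*P²) + P = P + 33*d - d*P²)
928*s(17, 23) + 1062 = 928*(17 + 33*23 - 1*23*17²) + 1062 = 928*(17 + 759 - 1*23*289) + 1062 = 928*(17 + 759 - 6647) + 1062 = 928*(-5871) + 1062 = -5448288 + 1062 = -5447226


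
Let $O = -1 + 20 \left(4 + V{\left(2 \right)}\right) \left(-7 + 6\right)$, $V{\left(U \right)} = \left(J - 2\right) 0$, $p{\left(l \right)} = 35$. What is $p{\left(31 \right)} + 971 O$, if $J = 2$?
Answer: $-78616$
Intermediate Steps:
$V{\left(U \right)} = 0$ ($V{\left(U \right)} = \left(2 - 2\right) 0 = 0 \cdot 0 = 0$)
$O = -81$ ($O = -1 + 20 \left(4 + 0\right) \left(-7 + 6\right) = -1 + 20 \cdot 4 \left(-1\right) = -1 + 20 \left(-4\right) = -1 - 80 = -81$)
$p{\left(31 \right)} + 971 O = 35 + 971 \left(-81\right) = 35 - 78651 = -78616$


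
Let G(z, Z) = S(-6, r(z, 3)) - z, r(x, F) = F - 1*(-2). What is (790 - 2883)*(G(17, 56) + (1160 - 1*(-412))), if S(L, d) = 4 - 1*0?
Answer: -3262987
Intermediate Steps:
r(x, F) = 2 + F (r(x, F) = F + 2 = 2 + F)
S(L, d) = 4 (S(L, d) = 4 + 0 = 4)
G(z, Z) = 4 - z
(790 - 2883)*(G(17, 56) + (1160 - 1*(-412))) = (790 - 2883)*((4 - 1*17) + (1160 - 1*(-412))) = -2093*((4 - 17) + (1160 + 412)) = -2093*(-13 + 1572) = -2093*1559 = -3262987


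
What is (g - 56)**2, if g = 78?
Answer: 484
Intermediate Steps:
(g - 56)**2 = (78 - 56)**2 = 22**2 = 484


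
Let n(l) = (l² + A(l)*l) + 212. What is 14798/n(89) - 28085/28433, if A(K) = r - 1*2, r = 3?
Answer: 94918332/116888063 ≈ 0.81205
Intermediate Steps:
A(K) = 1 (A(K) = 3 - 1*2 = 3 - 2 = 1)
n(l) = 212 + l + l² (n(l) = (l² + 1*l) + 212 = (l² + l) + 212 = (l + l²) + 212 = 212 + l + l²)
14798/n(89) - 28085/28433 = 14798/(212 + 89 + 89²) - 28085/28433 = 14798/(212 + 89 + 7921) - 28085*1/28433 = 14798/8222 - 28085/28433 = 14798*(1/8222) - 28085/28433 = 7399/4111 - 28085/28433 = 94918332/116888063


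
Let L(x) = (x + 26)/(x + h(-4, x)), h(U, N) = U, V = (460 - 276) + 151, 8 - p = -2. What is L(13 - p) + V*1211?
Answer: 405656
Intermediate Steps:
p = 10 (p = 8 - 1*(-2) = 8 + 2 = 10)
V = 335 (V = 184 + 151 = 335)
L(x) = (26 + x)/(-4 + x) (L(x) = (x + 26)/(x - 4) = (26 + x)/(-4 + x))
L(13 - p) + V*1211 = (26 + (13 - 1*10))/(-4 + (13 - 1*10)) + 335*1211 = (26 + (13 - 10))/(-4 + (13 - 10)) + 405685 = (26 + 3)/(-4 + 3) + 405685 = 29/(-1) + 405685 = -1*29 + 405685 = -29 + 405685 = 405656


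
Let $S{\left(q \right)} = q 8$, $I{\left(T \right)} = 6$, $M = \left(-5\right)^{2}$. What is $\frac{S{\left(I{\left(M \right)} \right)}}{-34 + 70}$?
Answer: $\frac{4}{3} \approx 1.3333$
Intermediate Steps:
$M = 25$
$S{\left(q \right)} = 8 q$
$\frac{S{\left(I{\left(M \right)} \right)}}{-34 + 70} = \frac{8 \cdot 6}{-34 + 70} = \frac{1}{36} \cdot 48 = \frac{4}{3}$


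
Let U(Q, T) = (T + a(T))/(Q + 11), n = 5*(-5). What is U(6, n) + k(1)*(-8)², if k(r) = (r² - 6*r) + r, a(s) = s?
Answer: -4402/17 ≈ -258.94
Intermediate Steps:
n = -25
U(Q, T) = 2*T/(11 + Q) (U(Q, T) = (T + T)/(Q + 11) = (2*T)/(11 + Q) = 2*T/(11 + Q))
k(r) = r² - 5*r
U(6, n) + k(1)*(-8)² = 2*(-25)/(11 + 6) + (1*(-5 + 1))*(-8)² = 2*(-25)/17 + (1*(-4))*64 = 2*(-25)*(1/17) - 4*64 = -50/17 - 256 = -4402/17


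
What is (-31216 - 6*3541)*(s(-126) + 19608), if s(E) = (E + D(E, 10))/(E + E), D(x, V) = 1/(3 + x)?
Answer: -15942810092477/15498 ≈ -1.0287e+9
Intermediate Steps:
s(E) = (E + 1/(3 + E))/(2*E) (s(E) = (E + 1/(3 + E))/(E + E) = (E + 1/(3 + E))/((2*E)) = (E + 1/(3 + E))*(1/(2*E)) = (E + 1/(3 + E))/(2*E))
(-31216 - 6*3541)*(s(-126) + 19608) = (-31216 - 6*3541)*((½)*(1 - 126*(3 - 126))/(-126*(3 - 126)) + 19608) = (-31216 - 21246)*((½)*(-1/126)*(1 - 126*(-123))/(-123) + 19608) = -52462*((½)*(-1/126)*(-1/123)*(1 + 15498) + 19608) = -52462*((½)*(-1/126)*(-1/123)*15499 + 19608) = -52462*(15499/30996 + 19608) = -52462*607785067/30996 = -15942810092477/15498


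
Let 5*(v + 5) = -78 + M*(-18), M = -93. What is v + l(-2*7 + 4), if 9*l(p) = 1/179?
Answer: 2530886/8055 ≈ 314.20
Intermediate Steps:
v = 1571/5 (v = -5 + (-78 - 93*(-18))/5 = -5 + (-78 + 1674)/5 = -5 + (1/5)*1596 = -5 + 1596/5 = 1571/5 ≈ 314.20)
l(p) = 1/1611 (l(p) = (1/9)/179 = (1/9)*(1/179) = 1/1611)
v + l(-2*7 + 4) = 1571/5 + 1/1611 = 2530886/8055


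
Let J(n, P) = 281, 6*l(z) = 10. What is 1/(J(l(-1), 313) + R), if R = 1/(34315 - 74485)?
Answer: 40170/11287769 ≈ 0.0035587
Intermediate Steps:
l(z) = 5/3 (l(z) = (⅙)*10 = 5/3)
R = -1/40170 (R = 1/(-40170) = -1/40170 ≈ -2.4894e-5)
1/(J(l(-1), 313) + R) = 1/(281 - 1/40170) = 1/(11287769/40170) = 40170/11287769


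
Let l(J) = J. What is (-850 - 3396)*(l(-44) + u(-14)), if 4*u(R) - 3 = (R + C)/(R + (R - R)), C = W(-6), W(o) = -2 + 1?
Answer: 5110061/28 ≈ 1.8250e+5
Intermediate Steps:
W(o) = -1
C = -1
u(R) = ¾ + (-1 + R)/(4*R) (u(R) = ¾ + ((R - 1)/(R + (R - R)))/4 = ¾ + ((-1 + R)/(R + 0))/4 = ¾ + ((-1 + R)/R)/4 = ¾ + (-1 + R)/(4*R))
(-850 - 3396)*(l(-44) + u(-14)) = (-850 - 3396)*(-44 + (-¼ - 14)/(-14)) = -4246*(-44 - 1/14*(-57/4)) = -4246*(-44 + 57/56) = -4246*(-2407/56) = 5110061/28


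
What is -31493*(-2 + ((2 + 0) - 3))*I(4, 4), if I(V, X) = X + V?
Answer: 755832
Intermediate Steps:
I(V, X) = V + X
-31493*(-2 + ((2 + 0) - 3))*I(4, 4) = -31493*(-2 + ((2 + 0) - 3))*(4 + 4) = -31493*(-2 + (2 - 3))*8 = -31493*(-2 - 1)*8 = -(-94479)*8 = -31493*(-24) = 755832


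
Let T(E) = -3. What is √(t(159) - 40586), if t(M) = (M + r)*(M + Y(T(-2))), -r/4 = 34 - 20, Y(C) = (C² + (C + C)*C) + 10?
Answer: I*√20398 ≈ 142.82*I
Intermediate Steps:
Y(C) = 10 + 3*C² (Y(C) = (C² + (2*C)*C) + 10 = (C² + 2*C²) + 10 = 3*C² + 10 = 10 + 3*C²)
r = -56 (r = -4*(34 - 20) = -4*14 = -56)
t(M) = (-56 + M)*(37 + M) (t(M) = (M - 56)*(M + (10 + 3*(-3)²)) = (-56 + M)*(M + (10 + 3*9)) = (-56 + M)*(M + (10 + 27)) = (-56 + M)*(M + 37) = (-56 + M)*(37 + M))
√(t(159) - 40586) = √((-2072 + 159² - 19*159) - 40586) = √((-2072 + 25281 - 3021) - 40586) = √(20188 - 40586) = √(-20398) = I*√20398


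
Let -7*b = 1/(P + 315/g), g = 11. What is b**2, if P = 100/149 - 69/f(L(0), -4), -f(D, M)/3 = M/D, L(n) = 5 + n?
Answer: 42981136/654592225 ≈ 0.065661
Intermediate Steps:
f(D, M) = -3*M/D
P = -16735/596 (P = 100/149 - 69/((-3*(-4)/(5 + 0))) = 100*(1/149) - 69/((-3*(-4)/5)) = 100/149 - 69/((-3*(-4)*1/5)) = 100/149 - 69/12/5 = 100/149 - 69*5/12 = 100/149 - 115/4 = -16735/596 ≈ -28.079)
b = -6556/25585 (b = -1/(7*(-16735/596 + 315/11)) = -1/(7*3655/6556) = -1/7*6556/3655 = -6556/25585 ≈ -0.25624)
b**2 = (-6556/25585)**2 = 42981136/654592225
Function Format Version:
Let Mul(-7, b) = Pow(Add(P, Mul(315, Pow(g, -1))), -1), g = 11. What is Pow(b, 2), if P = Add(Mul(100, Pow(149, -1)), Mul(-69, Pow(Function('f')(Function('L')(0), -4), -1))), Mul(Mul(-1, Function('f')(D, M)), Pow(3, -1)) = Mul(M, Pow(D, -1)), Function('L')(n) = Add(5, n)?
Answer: Rational(42981136, 654592225) ≈ 0.065661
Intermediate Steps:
Function('f')(D, M) = Mul(-3, M, Pow(D, -1)) (Function('f')(D, M) = Mul(-3, Mul(M, Pow(D, -1))) = Mul(-3, M, Pow(D, -1)))
P = Rational(-16735, 596) (P = Add(Mul(100, Pow(149, -1)), Mul(-69, Pow(Mul(-3, -4, Pow(Add(5, 0), -1)), -1))) = Add(Mul(100, Rational(1, 149)), Mul(-69, Pow(Mul(-3, -4, Pow(5, -1)), -1))) = Add(Rational(100, 149), Mul(-69, Pow(Mul(-3, -4, Rational(1, 5)), -1))) = Add(Rational(100, 149), Mul(-69, Pow(Rational(12, 5), -1))) = Add(Rational(100, 149), Mul(-69, Rational(5, 12))) = Add(Rational(100, 149), Rational(-115, 4)) = Rational(-16735, 596) ≈ -28.079)
b = Rational(-6556, 25585) (b = Mul(Rational(-1, 7), Pow(Add(Rational(-16735, 596), Mul(315, Pow(11, -1))), -1)) = Mul(Rational(-1, 7), Pow(Add(Rational(-16735, 596), Mul(315, Rational(1, 11))), -1)) = Mul(Rational(-1, 7), Pow(Add(Rational(-16735, 596), Rational(315, 11)), -1)) = Mul(Rational(-1, 7), Pow(Rational(3655, 6556), -1)) = Mul(Rational(-1, 7), Rational(6556, 3655)) = Rational(-6556, 25585) ≈ -0.25624)
Pow(b, 2) = Pow(Rational(-6556, 25585), 2) = Rational(42981136, 654592225)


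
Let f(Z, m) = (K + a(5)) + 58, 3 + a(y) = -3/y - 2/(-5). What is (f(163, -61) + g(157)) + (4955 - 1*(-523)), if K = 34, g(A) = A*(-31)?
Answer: 3499/5 ≈ 699.80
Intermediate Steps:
g(A) = -31*A
a(y) = -13/5 - 3/y (a(y) = -3 + (-3/y - 2/(-5)) = -3 + (-3/y - 2*(-⅕)) = -3 + (-3/y + ⅖) = -3 + (⅖ - 3/y) = -13/5 - 3/y)
f(Z, m) = 444/5 (f(Z, m) = (34 + (-13/5 - 3/5)) + 58 = (34 + (-13/5 - 3*⅕)) + 58 = (34 + (-13/5 - ⅗)) + 58 = (34 - 16/5) + 58 = 154/5 + 58 = 444/5)
(f(163, -61) + g(157)) + (4955 - 1*(-523)) = (444/5 - 31*157) + (4955 - 1*(-523)) = (444/5 - 4867) + (4955 + 523) = -23891/5 + 5478 = 3499/5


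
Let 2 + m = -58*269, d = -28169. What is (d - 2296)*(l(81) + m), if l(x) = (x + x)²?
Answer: -324147600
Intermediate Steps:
l(x) = 4*x² (l(x) = (2*x)² = 4*x²)
m = -15604 (m = -2 - 58*269 = -2 - 15602 = -15604)
(d - 2296)*(l(81) + m) = (-28169 - 2296)*(4*81² - 15604) = -30465*(4*6561 - 15604) = -30465*(26244 - 15604) = -30465*10640 = -324147600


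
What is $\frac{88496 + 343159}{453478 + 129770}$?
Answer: $\frac{143885}{194416} \approx 0.74009$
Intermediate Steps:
$\frac{88496 + 343159}{453478 + 129770} = \frac{431655}{583248} = 431655 \cdot \frac{1}{583248} = \frac{143885}{194416}$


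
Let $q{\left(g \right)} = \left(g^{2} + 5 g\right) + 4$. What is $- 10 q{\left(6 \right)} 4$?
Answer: $-2800$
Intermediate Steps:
$q{\left(g \right)} = 4 + g^{2} + 5 g$
$- 10 q{\left(6 \right)} 4 = - 10 \left(4 + 6^{2} + 5 \cdot 6\right) 4 = - 10 \left(4 + 36 + 30\right) 4 = \left(-10\right) 70 \cdot 4 = \left(-700\right) 4 = -2800$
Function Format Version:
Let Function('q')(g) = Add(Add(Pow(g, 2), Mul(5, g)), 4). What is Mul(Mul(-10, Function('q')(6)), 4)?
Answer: -2800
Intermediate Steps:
Function('q')(g) = Add(4, Pow(g, 2), Mul(5, g))
Mul(Mul(-10, Function('q')(6)), 4) = Mul(Mul(-10, Add(4, Pow(6, 2), Mul(5, 6))), 4) = Mul(Mul(-10, Add(4, 36, 30)), 4) = Mul(Mul(-10, 70), 4) = Mul(-700, 4) = -2800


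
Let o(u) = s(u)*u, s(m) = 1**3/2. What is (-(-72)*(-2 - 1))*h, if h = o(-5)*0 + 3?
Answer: -648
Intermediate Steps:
s(m) = 1/2 (s(m) = 1*(1/2) = 1/2)
o(u) = u/2
h = 3 (h = ((1/2)*(-5))*0 + 3 = -5/2*0 + 3 = 0 + 3 = 3)
(-(-72)*(-2 - 1))*h = -(-72)*(-2 - 1)*3 = -(-72)*(-3)*3 = -24*9*3 = -216*3 = -648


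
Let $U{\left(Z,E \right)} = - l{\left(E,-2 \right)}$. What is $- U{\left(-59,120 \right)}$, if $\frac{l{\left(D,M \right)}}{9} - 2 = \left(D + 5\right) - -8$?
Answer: $1215$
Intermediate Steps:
$l{\left(D,M \right)} = 135 + 9 D$ ($l{\left(D,M \right)} = 18 + 9 \left(\left(D + 5\right) - -8\right) = 18 + 9 \left(\left(5 + D\right) + 8\right) = 18 + 9 \left(13 + D\right) = 18 + \left(117 + 9 D\right) = 135 + 9 D$)
$U{\left(Z,E \right)} = -135 - 9 E$ ($U{\left(Z,E \right)} = - (135 + 9 E) = -135 - 9 E$)
$- U{\left(-59,120 \right)} = - (-135 - 1080) = \left(-1\right) \left(-1215\right) = 1215$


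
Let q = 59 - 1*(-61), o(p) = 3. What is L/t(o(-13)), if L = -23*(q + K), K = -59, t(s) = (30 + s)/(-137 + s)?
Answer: 188002/33 ≈ 5697.0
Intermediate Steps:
q = 120 (q = 59 + 61 = 120)
t(s) = (30 + s)/(-137 + s)
L = -1403 (L = -23*(120 - 59) = -23*61 = -1403)
L/t(o(-13)) = -1403*(-137 + 3)/(30 + 3) = -1403/(33/(-134)) = -1403/((-1/134*33)) = -1403/(-33/134) = -1403*(-134/33) = 188002/33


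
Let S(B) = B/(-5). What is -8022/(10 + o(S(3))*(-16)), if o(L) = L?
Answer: -2865/7 ≈ -409.29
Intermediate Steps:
S(B) = -B/5 (S(B) = B*(-1/5) = -B/5)
-8022/(10 + o(S(3))*(-16)) = -8022/(10 - 1/5*3*(-16)) = -8022/(10 - 3/5*(-16)) = -8022/(10 + 48/5) = -8022/98/5 = -8022*5/98 = -2865/7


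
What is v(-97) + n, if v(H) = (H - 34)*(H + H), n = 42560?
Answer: 67974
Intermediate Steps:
v(H) = 2*H*(-34 + H) (v(H) = (-34 + H)*(2*H) = 2*H*(-34 + H))
v(-97) + n = 2*(-97)*(-34 - 97) + 42560 = 2*(-97)*(-131) + 42560 = 25414 + 42560 = 67974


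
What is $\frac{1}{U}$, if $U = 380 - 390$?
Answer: $- \frac{1}{10} \approx -0.1$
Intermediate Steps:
$U = -10$
$\frac{1}{U} = \frac{1}{-10} = - \frac{1}{10}$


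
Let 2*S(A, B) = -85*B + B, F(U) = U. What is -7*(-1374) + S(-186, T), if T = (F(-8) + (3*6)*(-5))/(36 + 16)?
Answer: 126063/13 ≈ 9697.2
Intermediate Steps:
T = -49/26 (T = (-8 + (3*6)*(-5))/(36 + 16) = (-8 + 18*(-5))/52 = (-8 - 90)*(1/52) = -98*1/52 = -49/26 ≈ -1.8846)
S(A, B) = -42*B (S(A, B) = (-85*B + B)/2 = (-84*B)/2 = -42*B)
-7*(-1374) + S(-186, T) = -7*(-1374) - 42*(-49/26) = 9618 + 1029/13 = 126063/13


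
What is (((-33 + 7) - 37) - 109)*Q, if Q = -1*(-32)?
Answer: -5504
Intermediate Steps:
Q = 32
(((-33 + 7) - 37) - 109)*Q = (((-33 + 7) - 37) - 109)*32 = ((-26 - 37) - 109)*32 = (-63 - 109)*32 = -172*32 = -5504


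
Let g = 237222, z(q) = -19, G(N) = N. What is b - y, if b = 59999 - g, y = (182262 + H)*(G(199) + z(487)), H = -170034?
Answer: -2378263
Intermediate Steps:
y = 2201040 (y = (182262 - 170034)*(199 - 19) = 12228*180 = 2201040)
b = -177223 (b = 59999 - 1*237222 = 59999 - 237222 = -177223)
b - y = -177223 - 1*2201040 = -177223 - 2201040 = -2378263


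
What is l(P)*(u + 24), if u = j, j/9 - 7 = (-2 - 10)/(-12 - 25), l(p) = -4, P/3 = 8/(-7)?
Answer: -13308/37 ≈ -359.68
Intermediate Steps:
P = -24/7 (P = 3*(8/(-7)) = 3*(8*(-⅐)) = 3*(-8/7) = -24/7 ≈ -3.4286)
j = 2439/37 (j = 63 + 9*((-2 - 10)/(-12 - 25)) = 63 + 9*(-12/(-37)) = 63 + 9*(-12*(-1/37)) = 63 + 9*(12/37) = 63 + 108/37 = 2439/37 ≈ 65.919)
u = 2439/37 ≈ 65.919
l(P)*(u + 24) = -4*(2439/37 + 24) = -4*3327/37 = -13308/37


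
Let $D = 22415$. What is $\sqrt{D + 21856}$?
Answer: $3 \sqrt{4919} \approx 210.41$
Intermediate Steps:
$\sqrt{D + 21856} = \sqrt{22415 + 21856} = \sqrt{44271} = 3 \sqrt{4919}$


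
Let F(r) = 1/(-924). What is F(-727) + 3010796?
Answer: 2781975503/924 ≈ 3.0108e+6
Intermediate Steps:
F(r) = -1/924
F(-727) + 3010796 = -1/924 + 3010796 = 2781975503/924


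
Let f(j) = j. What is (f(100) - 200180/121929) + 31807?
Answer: 3890188423/121929 ≈ 31905.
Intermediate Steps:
(f(100) - 200180/121929) + 31807 = (100 - 200180/121929) + 31807 = 11992720/121929 + 31807 = 3890188423/121929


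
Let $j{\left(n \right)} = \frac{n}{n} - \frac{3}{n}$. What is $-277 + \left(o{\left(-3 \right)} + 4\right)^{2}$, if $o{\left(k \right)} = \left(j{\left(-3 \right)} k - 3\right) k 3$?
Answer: $6948$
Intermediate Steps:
$j{\left(n \right)} = 1 - \frac{3}{n}$
$o{\left(k \right)} = 3 k \left(-3 + 2 k\right)$ ($o{\left(k \right)} = \left(\frac{-3 - 3}{-3} k - 3\right) k 3 = \left(\left(- \frac{1}{3}\right) \left(-6\right) k - 3\right) k 3 = \left(2 k - 3\right) k 3 = \left(-3 + 2 k\right) k 3 = k \left(-3 + 2 k\right) 3 = 3 k \left(-3 + 2 k\right)$)
$-277 + \left(o{\left(-3 \right)} + 4\right)^{2} = -277 + \left(3 \left(-3\right) \left(-3 + 2 \left(-3\right)\right) + 4\right)^{2} = -277 + \left(3 \left(-3\right) \left(-3 - 6\right) + 4\right)^{2} = -277 + \left(3 \left(-3\right) \left(-9\right) + 4\right)^{2} = -277 + \left(81 + 4\right)^{2} = -277 + 85^{2} = -277 + 7225 = 6948$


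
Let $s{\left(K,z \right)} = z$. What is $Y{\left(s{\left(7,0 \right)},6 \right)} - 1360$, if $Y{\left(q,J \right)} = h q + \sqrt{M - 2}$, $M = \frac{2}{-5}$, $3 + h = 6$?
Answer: $-1360 + \frac{2 i \sqrt{15}}{5} \approx -1360.0 + 1.5492 i$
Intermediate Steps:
$h = 3$ ($h = -3 + 6 = 3$)
$M = - \frac{2}{5}$ ($M = 2 \left(- \frac{1}{5}\right) = - \frac{2}{5} \approx -0.4$)
$Y{\left(q,J \right)} = 3 q + \frac{2 i \sqrt{15}}{5}$ ($Y{\left(q,J \right)} = 3 q + \sqrt{- \frac{2}{5} - 2} = 3 q + \sqrt{- \frac{12}{5}} = 3 q + \frac{2 i \sqrt{15}}{5}$)
$Y{\left(s{\left(7,0 \right)},6 \right)} - 1360 = \left(3 \cdot 0 + \frac{2 i \sqrt{15}}{5}\right) - 1360 = \left(0 + \frac{2 i \sqrt{15}}{5}\right) - 1360 = \frac{2 i \sqrt{15}}{5} - 1360 = -1360 + \frac{2 i \sqrt{15}}{5}$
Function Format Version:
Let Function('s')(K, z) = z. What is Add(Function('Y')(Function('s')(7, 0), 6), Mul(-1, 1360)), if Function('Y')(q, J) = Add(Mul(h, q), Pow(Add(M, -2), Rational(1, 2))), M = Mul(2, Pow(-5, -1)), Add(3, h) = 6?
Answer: Add(-1360, Mul(Rational(2, 5), I, Pow(15, Rational(1, 2)))) ≈ Add(-1360.0, Mul(1.5492, I))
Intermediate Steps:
h = 3 (h = Add(-3, 6) = 3)
M = Rational(-2, 5) (M = Mul(2, Rational(-1, 5)) = Rational(-2, 5) ≈ -0.40000)
Function('Y')(q, J) = Add(Mul(3, q), Mul(Rational(2, 5), I, Pow(15, Rational(1, 2)))) (Function('Y')(q, J) = Add(Mul(3, q), Pow(Add(Rational(-2, 5), -2), Rational(1, 2))) = Add(Mul(3, q), Pow(Rational(-12, 5), Rational(1, 2))) = Add(Mul(3, q), Mul(Rational(2, 5), I, Pow(15, Rational(1, 2)))))
Add(Function('Y')(Function('s')(7, 0), 6), Mul(-1, 1360)) = Add(Add(Mul(3, 0), Mul(Rational(2, 5), I, Pow(15, Rational(1, 2)))), Mul(-1, 1360)) = Add(Add(0, Mul(Rational(2, 5), I, Pow(15, Rational(1, 2)))), -1360) = Add(Mul(Rational(2, 5), I, Pow(15, Rational(1, 2))), -1360) = Add(-1360, Mul(Rational(2, 5), I, Pow(15, Rational(1, 2))))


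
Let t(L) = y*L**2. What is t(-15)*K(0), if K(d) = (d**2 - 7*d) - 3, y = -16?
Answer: 10800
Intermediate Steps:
t(L) = -16*L**2
K(d) = -3 + d**2 - 7*d
t(-15)*K(0) = (-16*(-15)**2)*(-3 + 0**2 - 7*0) = (-16*225)*(-3 + 0 + 0) = -3600*(-3) = 10800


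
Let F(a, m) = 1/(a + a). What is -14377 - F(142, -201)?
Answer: -4083069/284 ≈ -14377.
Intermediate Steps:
F(a, m) = 1/(2*a)
-14377 - F(142, -201) = -14377 - 1/(2*142) = -14377 - 1*1/284 = -14377 - 1/284 = -4083069/284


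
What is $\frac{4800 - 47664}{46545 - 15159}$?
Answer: $- \frac{7144}{5231} \approx -1.3657$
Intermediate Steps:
$\frac{4800 - 47664}{46545 - 15159} = - \frac{42864}{31386} = \left(-42864\right) \frac{1}{31386} = - \frac{7144}{5231}$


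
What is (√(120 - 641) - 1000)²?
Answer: (1000 - I*√521)² ≈ 9.9948e+5 - 45651.0*I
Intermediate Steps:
(√(120 - 641) - 1000)² = (√(-521) - 1000)² = (I*√521 - 1000)² = (-1000 + I*√521)²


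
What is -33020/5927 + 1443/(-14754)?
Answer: -165243247/29148986 ≈ -5.6689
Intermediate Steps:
-33020/5927 + 1443/(-14754) = -33020*1/5927 + 1443*(-1/14754) = -33020/5927 - 481/4918 = -165243247/29148986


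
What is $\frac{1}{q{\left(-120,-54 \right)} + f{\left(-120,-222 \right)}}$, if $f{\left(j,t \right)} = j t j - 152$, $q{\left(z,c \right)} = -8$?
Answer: $- \frac{1}{3196960} \approx -3.128 \cdot 10^{-7}$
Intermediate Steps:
$f{\left(j,t \right)} = -152 + t j^{2}$ ($f{\left(j,t \right)} = t j^{2} - 152 = -152 + t j^{2}$)
$\frac{1}{q{\left(-120,-54 \right)} + f{\left(-120,-222 \right)}} = \frac{1}{-8 - \left(152 + 222 \left(-120\right)^{2}\right)} = \frac{1}{-8 - 3196952} = \frac{1}{-3196960} = - \frac{1}{3196960}$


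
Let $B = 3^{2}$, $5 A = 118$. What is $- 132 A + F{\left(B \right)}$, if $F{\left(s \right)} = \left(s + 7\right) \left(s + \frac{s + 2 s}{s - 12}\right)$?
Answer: $- \frac{15576}{5} \approx -3115.2$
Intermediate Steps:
$A = \frac{118}{5}$ ($A = \frac{1}{5} \cdot 118 = \frac{118}{5} \approx 23.6$)
$B = 9$
$F{\left(s \right)} = \left(7 + s\right) \left(s + \frac{3 s}{-12 + s}\right)$
$- 132 A + F{\left(B \right)} = \left(-132\right) \frac{118}{5} + \frac{9 \left(-63 + 9^{2} - 18\right)}{-12 + 9} = - \frac{15576}{5} + \frac{9 \left(-63 + 81 - 18\right)}{-3} = - \frac{15576}{5} + 9 \left(- \frac{1}{3}\right) 0 = - \frac{15576}{5} + 0 = - \frac{15576}{5}$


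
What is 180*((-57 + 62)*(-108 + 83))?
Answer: -22500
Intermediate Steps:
180*((-57 + 62)*(-108 + 83)) = 180*(5*(-25)) = 180*(-125) = -22500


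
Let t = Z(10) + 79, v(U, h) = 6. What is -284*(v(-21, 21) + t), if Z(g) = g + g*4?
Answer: -38340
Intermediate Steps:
Z(g) = 5*g (Z(g) = g + 4*g = 5*g)
t = 129 (t = 5*10 + 79 = 50 + 79 = 129)
-284*(v(-21, 21) + t) = -284*(6 + 129) = -284*135 = -38340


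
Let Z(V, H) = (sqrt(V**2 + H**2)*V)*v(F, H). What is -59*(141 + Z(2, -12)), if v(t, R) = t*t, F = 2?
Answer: -8319 - 944*sqrt(37) ≈ -14061.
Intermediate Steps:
v(t, R) = t**2
Z(V, H) = 4*V*sqrt(H**2 + V**2) (Z(V, H) = (sqrt(V**2 + H**2)*V)*2**2 = (sqrt(H**2 + V**2)*V)*4 = (V*sqrt(H**2 + V**2))*4 = 4*V*sqrt(H**2 + V**2))
-59*(141 + Z(2, -12)) = -59*(141 + 4*2*sqrt((-12)**2 + 2**2)) = -59*(141 + 4*2*sqrt(144 + 4)) = -59*(141 + 4*2*sqrt(148)) = -59*(141 + 4*2*(2*sqrt(37))) = -59*(141 + 16*sqrt(37)) = -8319 - 944*sqrt(37)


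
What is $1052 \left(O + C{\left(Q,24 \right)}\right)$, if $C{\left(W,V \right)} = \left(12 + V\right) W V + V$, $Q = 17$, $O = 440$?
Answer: $15939904$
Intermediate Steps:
$C{\left(W,V \right)} = V + V W \left(12 + V\right)$ ($C{\left(W,V \right)} = W \left(12 + V\right) V + V = V W \left(12 + V\right) + V = V + V W \left(12 + V\right)$)
$1052 \left(O + C{\left(Q,24 \right)}\right) = 1052 \left(440 + 24 \left(1 + 12 \cdot 17 + 24 \cdot 17\right)\right) = 1052 \left(440 + 24 \left(1 + 204 + 408\right)\right) = 1052 \left(440 + 24 \cdot 613\right) = 1052 \left(440 + 14712\right) = 1052 \cdot 15152 = 15939904$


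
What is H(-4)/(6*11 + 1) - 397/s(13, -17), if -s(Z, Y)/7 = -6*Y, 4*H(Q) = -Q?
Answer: 27313/47838 ≈ 0.57095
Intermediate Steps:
H(Q) = -Q/4 (H(Q) = (-Q)/4 = -Q/4)
s(Z, Y) = 42*Y (s(Z, Y) = -(-42)*Y = 42*Y)
H(-4)/(6*11 + 1) - 397/s(13, -17) = (-¼*(-4))/(6*11 + 1) - 397/(42*(-17)) = 1/(66 + 1) - 397/(-714) = 1/67 - 397*(-1/714) = 1*(1/67) + 397/714 = 1/67 + 397/714 = 27313/47838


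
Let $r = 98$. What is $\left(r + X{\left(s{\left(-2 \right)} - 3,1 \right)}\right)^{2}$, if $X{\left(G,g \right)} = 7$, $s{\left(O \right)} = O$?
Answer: $11025$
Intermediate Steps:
$\left(r + X{\left(s{\left(-2 \right)} - 3,1 \right)}\right)^{2} = \left(98 + 7\right)^{2} = 105^{2} = 11025$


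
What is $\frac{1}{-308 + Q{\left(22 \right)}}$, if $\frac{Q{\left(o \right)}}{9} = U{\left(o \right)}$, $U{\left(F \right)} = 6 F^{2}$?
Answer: $\frac{1}{25828} \approx 3.8718 \cdot 10^{-5}$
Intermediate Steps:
$Q{\left(o \right)} = 54 o^{2}$ ($Q{\left(o \right)} = 9 \cdot 6 o^{2} = 54 o^{2}$)
$\frac{1}{-308 + Q{\left(22 \right)}} = \frac{1}{-308 + 54 \cdot 22^{2}} = \frac{1}{-308 + 54 \cdot 484} = \frac{1}{-308 + 26136} = \frac{1}{25828}$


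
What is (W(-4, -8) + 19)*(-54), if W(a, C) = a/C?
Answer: -1053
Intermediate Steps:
(W(-4, -8) + 19)*(-54) = (-4/(-8) + 19)*(-54) = (-4*(-1/8) + 19)*(-54) = (1/2 + 19)*(-54) = (39/2)*(-54) = -1053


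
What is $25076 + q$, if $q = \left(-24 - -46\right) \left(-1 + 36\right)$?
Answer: $25846$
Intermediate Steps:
$q = 770$ ($q = \left(-24 + 46\right) 35 = 22 \cdot 35 = 770$)
$25076 + q = 25076 + 770 = 25846$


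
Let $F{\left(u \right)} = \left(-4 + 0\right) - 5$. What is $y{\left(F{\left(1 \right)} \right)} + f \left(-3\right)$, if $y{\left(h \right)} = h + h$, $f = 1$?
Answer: $-21$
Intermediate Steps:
$F{\left(u \right)} = -9$ ($F{\left(u \right)} = -4 - 5 = -9$)
$y{\left(h \right)} = 2 h$
$y{\left(F{\left(1 \right)} \right)} + f \left(-3\right) = 2 \left(-9\right) + 1 \left(-3\right) = -18 - 3 = -21$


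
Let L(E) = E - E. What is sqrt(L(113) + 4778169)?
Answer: 11*sqrt(39489) ≈ 2185.9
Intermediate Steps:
L(E) = 0
sqrt(L(113) + 4778169) = sqrt(0 + 4778169) = sqrt(4778169) = 11*sqrt(39489)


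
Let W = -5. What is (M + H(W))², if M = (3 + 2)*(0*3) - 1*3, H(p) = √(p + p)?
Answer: (3 - I*√10)² ≈ -1.0 - 18.974*I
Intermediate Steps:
H(p) = √2*√p (H(p) = √(2*p) = √2*√p)
M = -3 (M = 5*0 - 3 = 0 - 3 = -3)
(M + H(W))² = (-3 + √2*√(-5))² = (-3 + √2*(I*√5))² = (-3 + I*√10)²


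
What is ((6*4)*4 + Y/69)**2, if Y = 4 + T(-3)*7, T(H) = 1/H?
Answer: 395095129/42849 ≈ 9220.6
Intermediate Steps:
Y = 5/3 (Y = 4 + 7/(-3) = 4 - 1/3*7 = 4 - 7/3 = 5/3 ≈ 1.6667)
((6*4)*4 + Y/69)**2 = ((6*4)*4 + (5/3)/69)**2 = (24*4 + (5/3)*(1/69))**2 = (96 + 5/207)**2 = (19877/207)**2 = 395095129/42849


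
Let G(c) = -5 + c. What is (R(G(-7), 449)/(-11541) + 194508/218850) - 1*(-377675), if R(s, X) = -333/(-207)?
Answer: 3656670577568474/9682033425 ≈ 3.7768e+5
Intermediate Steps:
R(s, X) = 37/23 (R(s, X) = -333*(-1/207) = 37/23)
(R(G(-7), 449)/(-11541) + 194508/218850) - 1*(-377675) = ((37/23)/(-11541) + 194508/218850) - 1*(-377675) = ((37/23)*(-1/11541) + 194508*(1/218850)) + 377675 = (-37/265443 + 32418/36475) + 377675 = 8603781599/9682033425 + 377675 = 3656670577568474/9682033425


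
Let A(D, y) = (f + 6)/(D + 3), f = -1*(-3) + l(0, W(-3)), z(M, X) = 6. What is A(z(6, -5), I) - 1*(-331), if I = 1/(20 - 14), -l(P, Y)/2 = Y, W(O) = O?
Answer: 998/3 ≈ 332.67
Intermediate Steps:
l(P, Y) = -2*Y
f = 9 (f = -1*(-3) - 2*(-3) = 3 + 6 = 9)
I = ⅙ (I = 1/6 = ⅙ ≈ 0.16667)
A(D, y) = 15/(3 + D) (A(D, y) = (9 + 6)/(D + 3) = 15/(3 + D))
A(z(6, -5), I) - 1*(-331) = 15/(3 + 6) - 1*(-331) = 15/9 + 331 = 15*(⅑) + 331 = 5/3 + 331 = 998/3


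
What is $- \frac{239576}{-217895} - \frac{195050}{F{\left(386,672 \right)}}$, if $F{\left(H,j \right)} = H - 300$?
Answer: $- \frac{21239908107}{9369485} \approx -2266.9$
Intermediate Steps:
$F{\left(H,j \right)} = -300 + H$ ($F{\left(H,j \right)} = H - 300 = -300 + H$)
$- \frac{239576}{-217895} - \frac{195050}{F{\left(386,672 \right)}} = - \frac{239576}{-217895} - \frac{195050}{-300 + 386} = \left(-239576\right) \left(- \frac{1}{217895}\right) - \frac{195050}{86} = \frac{239576}{217895} - \frac{97525}{43} = - \frac{21239908107}{9369485}$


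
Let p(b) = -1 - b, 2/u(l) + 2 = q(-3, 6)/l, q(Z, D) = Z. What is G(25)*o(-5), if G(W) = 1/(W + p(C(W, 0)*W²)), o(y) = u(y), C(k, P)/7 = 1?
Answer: 10/30457 ≈ 0.00032833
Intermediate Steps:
u(l) = 2/(-2 - 3/l)
C(k, P) = 7 (C(k, P) = 7*1 = 7)
o(y) = -2*y/(3 + 2*y)
G(W) = 1/(-1 + W - 7*W²) (G(W) = 1/(W + (-1 - 7*W²)) = 1/(-1 + W - 7*W²))
G(25)*o(-5) = (-1/(1 - 1*25 + 7*25²))*(-2*(-5)/(3 + 2*(-5))) = (-1/(1 - 25 + 7*625))*(-2*(-5)/(3 - 10)) = (-1/(1 - 25 + 4375))*(-2*(-5)/(-7)) = (-1/4351)*(-2*(-5)*(-⅐)) = -1*1/4351*(-10/7) = -1/4351*(-10/7) = 10/30457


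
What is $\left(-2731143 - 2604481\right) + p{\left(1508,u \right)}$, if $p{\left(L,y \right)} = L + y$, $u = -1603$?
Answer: $-5335719$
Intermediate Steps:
$\left(-2731143 - 2604481\right) + p{\left(1508,u \right)} = \left(-2731143 - 2604481\right) + \left(1508 - 1603\right) = -5335624 - 95 = -5335719$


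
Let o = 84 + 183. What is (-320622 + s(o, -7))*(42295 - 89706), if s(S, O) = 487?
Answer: 15177920485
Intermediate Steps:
o = 267
(-320622 + s(o, -7))*(42295 - 89706) = (-320622 + 487)*(42295 - 89706) = -320135*(-47411) = 15177920485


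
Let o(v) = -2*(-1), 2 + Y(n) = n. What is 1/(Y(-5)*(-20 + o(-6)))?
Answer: 1/126 ≈ 0.0079365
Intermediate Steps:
Y(n) = -2 + n
o(v) = 2 (o(v) = -1*(-2) = 2)
1/(Y(-5)*(-20 + o(-6))) = 1/((-2 - 5)*(-20 + 2)) = 1/(-7*(-18)) = 1/126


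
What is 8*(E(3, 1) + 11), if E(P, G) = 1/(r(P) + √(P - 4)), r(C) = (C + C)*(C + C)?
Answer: 114424/1297 - 8*I/1297 ≈ 88.222 - 0.0061681*I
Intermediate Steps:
r(C) = 4*C² (r(C) = (2*C)*(2*C) = 4*C²)
E(P, G) = 1/(√(-4 + P) + 4*P²) (E(P, G) = 1/(4*P² + √(P - 4)) = 1/(4*P² + √(-4 + P)) = 1/(√(-4 + P) + 4*P²))
8*(E(3, 1) + 11) = 8*(1/(√(-4 + 3) + 4*3²) + 11) = 8*(1/(√(-1) + 4*9) + 11) = 8*(1/(I + 36) + 11) = 8*(1/(36 + I) + 11) = 8*((36 - I)/1297 + 11) = 8*(11 + (36 - I)/1297) = 88 + 8*(36 - I)/1297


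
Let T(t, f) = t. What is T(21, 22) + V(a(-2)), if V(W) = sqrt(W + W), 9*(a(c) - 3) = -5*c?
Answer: 21 + sqrt(74)/3 ≈ 23.867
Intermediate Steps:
a(c) = 3 - 5*c/9 (a(c) = 3 + (-5*c)/9 = 3 - 5*c/9)
V(W) = sqrt(2)*sqrt(W) (V(W) = sqrt(2*W) = sqrt(2)*sqrt(W))
T(21, 22) + V(a(-2)) = 21 + sqrt(2)*sqrt(3 - 5/9*(-2)) = 21 + sqrt(2)*sqrt(3 + 10/9) = 21 + sqrt(2)*sqrt(37/9) = 21 + sqrt(2)*(sqrt(37)/3) = 21 + sqrt(74)/3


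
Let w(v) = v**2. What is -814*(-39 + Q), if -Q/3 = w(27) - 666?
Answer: 185592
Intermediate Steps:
Q = -189 (Q = -3*(27**2 - 666) = -3*(729 - 666) = -3*63 = -189)
-814*(-39 + Q) = -814*(-39 - 189) = -814*(-228) = 185592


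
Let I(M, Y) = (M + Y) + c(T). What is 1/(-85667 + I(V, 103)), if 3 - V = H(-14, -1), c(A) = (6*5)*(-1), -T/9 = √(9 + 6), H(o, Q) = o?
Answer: -1/85577 ≈ -1.1685e-5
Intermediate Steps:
T = -9*√15 (T = -9*√(9 + 6) = -9*√15 ≈ -34.857)
c(A) = -30 (c(A) = 30*(-1) = -30)
V = 17 (V = 3 - 1*(-14) = 3 + 14 = 17)
I(M, Y) = -30 + M + Y (I(M, Y) = (M + Y) - 30 = -30 + M + Y)
1/(-85667 + I(V, 103)) = 1/(-85667 + (-30 + 17 + 103)) = 1/(-85667 + 90) = 1/(-85577) = -1/85577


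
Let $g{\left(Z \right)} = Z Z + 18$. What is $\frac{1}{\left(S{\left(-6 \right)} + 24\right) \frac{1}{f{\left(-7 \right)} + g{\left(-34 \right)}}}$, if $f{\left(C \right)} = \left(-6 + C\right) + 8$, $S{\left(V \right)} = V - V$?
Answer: $\frac{1169}{24} \approx 48.708$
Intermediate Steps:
$g{\left(Z \right)} = 18 + Z^{2}$ ($g{\left(Z \right)} = Z^{2} + 18 = 18 + Z^{2}$)
$S{\left(V \right)} = 0$
$f{\left(C \right)} = 2 + C$
$\frac{1}{\left(S{\left(-6 \right)} + 24\right) \frac{1}{f{\left(-7 \right)} + g{\left(-34 \right)}}} = \frac{1}{\left(0 + 24\right) \frac{1}{\left(2 - 7\right) + \left(18 + \left(-34\right)^{2}\right)}} = \frac{1}{24 \frac{1}{-5 + \left(18 + 1156\right)}} = \frac{1}{24 \frac{1}{-5 + 1174}} = \frac{1}{24 \cdot \frac{1}{1169}} = \frac{1}{\frac{24}{1169}} = \frac{1169}{24}$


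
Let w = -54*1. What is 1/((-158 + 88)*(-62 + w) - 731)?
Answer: 1/7389 ≈ 0.00013534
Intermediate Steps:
w = -54
1/((-158 + 88)*(-62 + w) - 731) = 1/((-158 + 88)*(-62 - 54) - 731) = 1/(-70*(-116) - 731) = 1/(8120 - 731) = 1/7389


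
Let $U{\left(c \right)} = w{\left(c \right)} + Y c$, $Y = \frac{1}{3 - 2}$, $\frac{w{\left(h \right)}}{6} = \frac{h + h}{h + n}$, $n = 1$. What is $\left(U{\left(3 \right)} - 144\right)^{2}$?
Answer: $17424$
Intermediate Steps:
$w{\left(h \right)} = \frac{12 h}{1 + h}$ ($w{\left(h \right)} = 6 \frac{h + h}{h + 1} = 6 \frac{2 h}{1 + h} = \frac{12 h}{1 + h}$)
$Y = 1$ ($Y = 1^{-1} = 1$)
$U{\left(c \right)} = c + \frac{12 c}{1 + c}$ ($U{\left(c \right)} = \frac{12 c}{1 + c} + 1 c = \frac{12 c}{1 + c} + c = c + \frac{12 c}{1 + c}$)
$\left(U{\left(3 \right)} - 144\right)^{2} = \left(\frac{3 \left(13 + 3\right)}{1 + 3} - 144\right)^{2} = \left(3 \cdot \frac{1}{4} \cdot 16 - 144\right)^{2} = \left(12 - 144\right)^{2} = \left(-132\right)^{2} = 17424$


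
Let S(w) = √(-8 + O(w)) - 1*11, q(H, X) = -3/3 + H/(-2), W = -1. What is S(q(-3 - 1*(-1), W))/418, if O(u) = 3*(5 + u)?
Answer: -1/38 + √7/418 ≈ -0.019986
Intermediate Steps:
q(H, X) = -1 - H/2 (q(H, X) = -3*⅓ + H*(-½) = -1 - H/2)
O(u) = 15 + 3*u
S(w) = -11 + √(7 + 3*w) (S(w) = √(-8 + (15 + 3*w)) - 1*11 = √(7 + 3*w) - 11 = -11 + √(7 + 3*w))
S(q(-3 - 1*(-1), W))/418 = (-11 + √(7 + 3*(-1 - (-3 - 1*(-1))/2)))/418 = (-11 + √(7 + 3*(-1 - (-3 + 1)/2)))*(1/418) = (-11 + √(7 + 3*(-1 - ½*(-2))))*(1/418) = (-11 + √(7 + 3*(-1 + 1)))*(1/418) = (-11 + √(7 + 3*0))*(1/418) = (-11 + √(7 + 0))*(1/418) = (-11 + √7)*(1/418) = -1/38 + √7/418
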